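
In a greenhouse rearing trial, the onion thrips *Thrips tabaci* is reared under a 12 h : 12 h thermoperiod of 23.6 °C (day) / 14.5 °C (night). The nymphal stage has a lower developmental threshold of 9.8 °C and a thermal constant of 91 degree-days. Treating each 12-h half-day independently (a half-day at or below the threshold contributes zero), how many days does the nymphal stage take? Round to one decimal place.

Day half: max(0, 23.6 − 9.8) × 0.5 = 13.8 × 0.5 = 6.90 DD.
Night half: max(0, 14.5 − 9.8) × 0.5 = 4.7 × 0.5 = 2.35 DD.
Per 24 h: 9.25 DD/day.
Duration = 91 / 9.25 = 9.838 ≈ 9.8 days.

9.8 days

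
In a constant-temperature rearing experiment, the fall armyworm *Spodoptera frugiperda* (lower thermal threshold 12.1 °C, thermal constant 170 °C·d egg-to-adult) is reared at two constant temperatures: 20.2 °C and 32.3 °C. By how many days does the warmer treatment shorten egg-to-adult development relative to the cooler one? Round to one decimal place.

12.6 days

At 20.2 °C: 170 / (20.2 − 12.1) = 170 / 8.1 = 20.988 d.
At 32.3 °C: 170 / (32.3 − 12.1) = 170 / 20.2 = 8.416 d.
Difference = |20.988 − 8.416| = 12.572 ≈ 12.6 days.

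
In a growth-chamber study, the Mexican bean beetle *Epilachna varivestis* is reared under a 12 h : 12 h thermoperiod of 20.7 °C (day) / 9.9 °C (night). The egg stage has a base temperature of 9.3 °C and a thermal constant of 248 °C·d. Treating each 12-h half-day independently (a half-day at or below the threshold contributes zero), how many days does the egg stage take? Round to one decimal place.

Day half: max(0, 20.7 − 9.3) × 0.5 = 11.4 × 0.5 = 5.70 DD.
Night half: max(0, 9.9 − 9.3) × 0.5 = 0.6 × 0.5 = 0.30 DD.
Per 24 h: 6.00 DD/day.
Duration = 248 / 6.00 = 41.333 ≈ 41.3 days.

41.3 days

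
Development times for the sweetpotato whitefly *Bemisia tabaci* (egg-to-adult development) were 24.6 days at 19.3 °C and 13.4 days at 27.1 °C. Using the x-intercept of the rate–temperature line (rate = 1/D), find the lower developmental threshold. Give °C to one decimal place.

10.0 °C

Linear rate model ⇒ the product D·(T − T_b) is constant across temperatures.
24.6·(19.3 − T_b) = 13.4·(27.1 − T_b)
T_b = (24.6·19.3 − 13.4·27.1) / (24.6 − 13.4) = 111.64 / 11.2 = 9.968 °C ≈ 10.0 °C.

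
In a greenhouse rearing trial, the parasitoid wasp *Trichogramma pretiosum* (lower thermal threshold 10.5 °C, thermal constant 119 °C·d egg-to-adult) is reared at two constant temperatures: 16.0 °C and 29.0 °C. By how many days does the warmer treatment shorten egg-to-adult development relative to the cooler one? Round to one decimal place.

15.2 days

At 16.0 °C: 119 / (16.0 − 10.5) = 119 / 5.5 = 21.636 d.
At 29.0 °C: 119 / (29.0 − 10.5) = 119 / 18.5 = 6.432 d.
Difference = |21.636 − 6.432| = 15.204 ≈ 15.2 days.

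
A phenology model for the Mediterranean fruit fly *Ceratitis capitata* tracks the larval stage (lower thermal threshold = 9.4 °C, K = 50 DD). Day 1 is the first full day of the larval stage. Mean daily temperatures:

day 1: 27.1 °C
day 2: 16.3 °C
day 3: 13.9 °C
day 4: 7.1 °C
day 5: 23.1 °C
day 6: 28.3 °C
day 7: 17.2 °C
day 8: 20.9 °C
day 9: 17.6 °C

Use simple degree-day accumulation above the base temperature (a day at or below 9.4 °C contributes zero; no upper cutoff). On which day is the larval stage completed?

Daily DD above 9.4 °C: 17.7, 6.9, 4.5, 0.0, 13.7, 18.9, 7.8, 11.5, 8.2.
Cumulative: 17.7, 24.6, 29.1, 29.1, 42.8, 61.7, 69.5, 81.0, 89.2.
The total first reaches 50 DD on day 6.

day 6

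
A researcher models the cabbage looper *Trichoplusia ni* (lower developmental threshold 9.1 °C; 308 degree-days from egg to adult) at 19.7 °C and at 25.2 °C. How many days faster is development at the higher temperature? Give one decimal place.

At 19.7 °C: 308 / (19.7 − 9.1) = 308 / 10.6 = 29.057 d.
At 25.2 °C: 308 / (25.2 − 9.1) = 308 / 16.1 = 19.130 d.
Difference = |29.057 − 19.130| = 9.926 ≈ 9.9 days.

9.9 days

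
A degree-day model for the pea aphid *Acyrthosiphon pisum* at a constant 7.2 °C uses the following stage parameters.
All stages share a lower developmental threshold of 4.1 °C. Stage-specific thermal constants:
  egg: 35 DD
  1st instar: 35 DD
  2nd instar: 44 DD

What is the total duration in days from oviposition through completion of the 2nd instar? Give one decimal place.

36.8 days

Daily accumulation at 7.2 °C = 7.2 − 4.1 = 3.1 DD/day.
Total K = 35 + 35 + 44 = 114 DD.
Total duration = 114 / 3.1 = 36.774 ≈ 36.8 days.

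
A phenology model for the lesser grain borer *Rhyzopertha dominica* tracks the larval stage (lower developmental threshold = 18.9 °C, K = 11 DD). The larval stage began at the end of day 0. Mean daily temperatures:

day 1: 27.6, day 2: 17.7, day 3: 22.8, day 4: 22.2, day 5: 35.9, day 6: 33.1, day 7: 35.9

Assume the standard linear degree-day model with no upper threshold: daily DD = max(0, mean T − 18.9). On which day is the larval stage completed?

Daily DD above 18.9 °C: 8.7, 0.0, 3.9, 3.3, 17.0, 14.2, 17.0.
Cumulative: 8.7, 8.7, 12.6, 15.9, 32.9, 47.1, 64.1.
The total first reaches 11 DD on day 3.

day 3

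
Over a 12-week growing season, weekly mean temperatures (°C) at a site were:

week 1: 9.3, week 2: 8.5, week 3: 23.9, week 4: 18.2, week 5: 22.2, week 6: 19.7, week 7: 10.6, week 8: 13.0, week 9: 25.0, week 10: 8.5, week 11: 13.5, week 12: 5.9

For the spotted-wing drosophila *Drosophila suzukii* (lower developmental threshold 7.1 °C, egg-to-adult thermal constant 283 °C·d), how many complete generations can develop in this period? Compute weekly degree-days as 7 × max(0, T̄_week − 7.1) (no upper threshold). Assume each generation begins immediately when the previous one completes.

2 generations

Weekly DD (7 × max(0, T̄ − 7.1)): 15.4, 9.8, 117.6, 77.7, 105.7, 88.2, 24.5, 41.3, 125.3, 9.8, 44.8, 0.0.
Season total = 660.1 DD.
Complete generations = ⌊660.1 / 283⌋ = 2.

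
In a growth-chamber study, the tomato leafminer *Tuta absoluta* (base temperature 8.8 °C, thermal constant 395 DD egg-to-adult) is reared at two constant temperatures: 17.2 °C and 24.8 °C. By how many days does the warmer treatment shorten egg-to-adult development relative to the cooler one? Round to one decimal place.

22.3 days

At 17.2 °C: 395 / (17.2 − 8.8) = 395 / 8.4 = 47.024 d.
At 24.8 °C: 395 / (24.8 − 8.8) = 395 / 16.0 = 24.688 d.
Difference = |47.024 − 24.688| = 22.336 ≈ 22.3 days.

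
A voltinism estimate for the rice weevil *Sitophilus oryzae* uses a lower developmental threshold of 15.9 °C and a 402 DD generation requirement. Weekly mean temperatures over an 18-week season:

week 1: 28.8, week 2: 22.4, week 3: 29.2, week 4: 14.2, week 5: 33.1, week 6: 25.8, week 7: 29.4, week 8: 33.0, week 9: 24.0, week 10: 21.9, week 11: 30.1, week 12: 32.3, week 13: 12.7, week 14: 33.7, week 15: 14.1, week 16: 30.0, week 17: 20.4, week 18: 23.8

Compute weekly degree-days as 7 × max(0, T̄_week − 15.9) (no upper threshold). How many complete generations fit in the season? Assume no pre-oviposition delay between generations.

Weekly DD (7 × max(0, T̄ − 15.9)): 90.3, 45.5, 93.1, 0.0, 120.4, 69.3, 94.5, 119.7, 56.7, 42.0, 99.4, 114.8, 0.0, 124.6, 0.0, 98.7, 31.5, 55.3.
Season total = 1255.8 DD.
Complete generations = ⌊1255.8 / 402⌋ = 3.

3 generations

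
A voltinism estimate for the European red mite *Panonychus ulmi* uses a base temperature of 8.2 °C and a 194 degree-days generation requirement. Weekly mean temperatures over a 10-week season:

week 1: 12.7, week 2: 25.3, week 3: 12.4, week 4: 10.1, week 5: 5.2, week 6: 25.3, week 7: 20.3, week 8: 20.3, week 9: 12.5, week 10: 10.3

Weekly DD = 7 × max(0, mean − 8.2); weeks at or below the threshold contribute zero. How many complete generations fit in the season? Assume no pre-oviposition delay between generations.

Weekly DD (7 × max(0, T̄ − 8.2)): 31.5, 119.7, 29.4, 13.3, 0.0, 119.7, 84.7, 84.7, 30.1, 14.7.
Season total = 527.8 DD.
Complete generations = ⌊527.8 / 194⌋ = 2.

2 generations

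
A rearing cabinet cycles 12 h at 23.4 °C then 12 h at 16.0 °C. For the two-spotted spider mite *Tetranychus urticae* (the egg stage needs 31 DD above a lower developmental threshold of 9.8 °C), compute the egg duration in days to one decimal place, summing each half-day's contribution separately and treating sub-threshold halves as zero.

3.1 days

Day half: max(0, 23.4 − 9.8) × 0.5 = 13.6 × 0.5 = 6.80 DD.
Night half: max(0, 16.0 − 9.8) × 0.5 = 6.2 × 0.5 = 3.10 DD.
Per 24 h: 9.90 DD/day.
Duration = 31 / 9.90 = 3.131 ≈ 3.1 days.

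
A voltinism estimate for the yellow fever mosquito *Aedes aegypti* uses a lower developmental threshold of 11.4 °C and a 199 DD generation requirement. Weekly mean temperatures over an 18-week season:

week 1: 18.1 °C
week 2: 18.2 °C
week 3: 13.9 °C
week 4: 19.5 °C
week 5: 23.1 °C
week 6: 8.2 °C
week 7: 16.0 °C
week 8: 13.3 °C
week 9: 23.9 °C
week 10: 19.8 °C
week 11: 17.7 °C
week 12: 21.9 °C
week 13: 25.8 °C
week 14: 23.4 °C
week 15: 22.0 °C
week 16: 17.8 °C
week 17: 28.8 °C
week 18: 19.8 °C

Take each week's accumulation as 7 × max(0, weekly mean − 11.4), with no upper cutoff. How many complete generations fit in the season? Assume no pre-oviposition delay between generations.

5 generations

Weekly DD (7 × max(0, T̄ − 11.4)): 46.9, 47.6, 17.5, 56.7, 81.9, 0.0, 32.2, 13.3, 87.5, 58.8, 44.1, 73.5, 100.8, 84.0, 74.2, 44.8, 121.8, 58.8.
Season total = 1044.4 DD.
Complete generations = ⌊1044.4 / 199⌋ = 5.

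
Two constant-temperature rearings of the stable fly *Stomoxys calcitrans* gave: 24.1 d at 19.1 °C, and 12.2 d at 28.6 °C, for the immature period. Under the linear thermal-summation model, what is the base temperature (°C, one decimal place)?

9.4 °C

Equal thermal constants: D₁(T₁ − T_b) = D₂(T₂ − T_b).
24.1·(19.1 − T_b) = 12.2·(28.6 − T_b)
T_b = (24.1·19.1 − 12.2·28.6) / (24.1 − 12.2) = 111.39 / 11.9 = 9.361 °C ≈ 9.4 °C.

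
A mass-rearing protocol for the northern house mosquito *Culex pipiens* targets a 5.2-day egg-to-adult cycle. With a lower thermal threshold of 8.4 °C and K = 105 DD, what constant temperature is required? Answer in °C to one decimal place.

Required daily accumulation = 105 / 5.2 = 20.192 DD/day.
T = T_base + 20.192 = 8.4 + 20.192 = 28.592 ≈ 28.6 °C.

28.6 °C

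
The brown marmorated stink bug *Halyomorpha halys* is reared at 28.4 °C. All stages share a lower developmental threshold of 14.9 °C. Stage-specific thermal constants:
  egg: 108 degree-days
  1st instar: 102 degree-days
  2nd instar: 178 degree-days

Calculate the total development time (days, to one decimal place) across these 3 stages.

Daily accumulation at 28.4 °C = 28.4 − 14.9 = 13.5 DD/day.
Total K = 108 + 102 + 178 = 388 DD.
Total duration = 388 / 13.5 = 28.741 ≈ 28.7 days.

28.7 days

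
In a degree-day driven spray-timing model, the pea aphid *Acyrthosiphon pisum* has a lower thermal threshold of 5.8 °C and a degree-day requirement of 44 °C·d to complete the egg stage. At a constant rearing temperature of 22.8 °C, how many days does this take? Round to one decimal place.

Daily accumulation = 22.8 − 5.8 = 17.0 DD/day.
Duration = 44 / 17.0 = 2.588 ≈ 2.6 days.

2.6 days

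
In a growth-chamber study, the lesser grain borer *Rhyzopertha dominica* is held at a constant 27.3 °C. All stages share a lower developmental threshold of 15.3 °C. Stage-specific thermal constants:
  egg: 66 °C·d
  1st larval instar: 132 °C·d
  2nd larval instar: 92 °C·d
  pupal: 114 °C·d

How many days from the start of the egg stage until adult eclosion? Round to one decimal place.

Daily accumulation at 27.3 °C = 27.3 − 15.3 = 12.0 DD/day.
Total K = 66 + 132 + 92 + 114 = 404 DD.
Total duration = 404 / 12.0 = 33.667 ≈ 33.7 days.

33.7 days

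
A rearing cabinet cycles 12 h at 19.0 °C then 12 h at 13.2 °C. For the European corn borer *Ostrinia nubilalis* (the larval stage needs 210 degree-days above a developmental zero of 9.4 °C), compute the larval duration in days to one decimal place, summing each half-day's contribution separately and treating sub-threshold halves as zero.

31.3 days

Day half: max(0, 19.0 − 9.4) × 0.5 = 9.6 × 0.5 = 4.80 DD.
Night half: max(0, 13.2 − 9.4) × 0.5 = 3.8 × 0.5 = 1.90 DD.
Per 24 h: 6.70 DD/day.
Duration = 210 / 6.70 = 31.343 ≈ 31.3 days.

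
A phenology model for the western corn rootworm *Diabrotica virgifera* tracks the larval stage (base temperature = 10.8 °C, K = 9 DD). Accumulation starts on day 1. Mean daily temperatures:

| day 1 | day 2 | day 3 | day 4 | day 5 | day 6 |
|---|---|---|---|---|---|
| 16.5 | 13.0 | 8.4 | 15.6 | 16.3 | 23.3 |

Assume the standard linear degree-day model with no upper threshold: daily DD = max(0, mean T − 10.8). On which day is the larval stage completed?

day 4

Daily DD above 10.8 °C: 5.7, 2.2, 0.0, 4.8, 5.5, 12.5.
Cumulative: 5.7, 7.9, 7.9, 12.7, 18.2, 30.7.
The total first reaches 9 DD on day 4.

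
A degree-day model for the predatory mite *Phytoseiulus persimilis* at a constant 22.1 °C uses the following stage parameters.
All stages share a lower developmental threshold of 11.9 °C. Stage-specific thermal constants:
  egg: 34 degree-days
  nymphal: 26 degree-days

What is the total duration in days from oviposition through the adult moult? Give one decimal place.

Daily accumulation at 22.1 °C = 22.1 − 11.9 = 10.2 DD/day.
Total K = 34 + 26 = 60 DD.
Total duration = 60 / 10.2 = 5.882 ≈ 5.9 days.

5.9 days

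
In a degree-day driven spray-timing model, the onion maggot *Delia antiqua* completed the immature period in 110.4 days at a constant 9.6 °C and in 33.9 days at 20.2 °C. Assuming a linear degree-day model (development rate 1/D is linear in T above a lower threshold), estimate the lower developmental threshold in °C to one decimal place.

4.9 °C

Under the model K = D·(T − T_b), so D₁·(T₁ − T_b) = D₂·(T₂ − T_b).
110.4·(9.6 − T_b) = 33.9·(20.2 − T_b)
T_b = (110.4·9.6 − 33.9·20.2) / (110.4 − 33.9) = 375.06 / 76.5 = 4.903 °C ≈ 4.9 °C.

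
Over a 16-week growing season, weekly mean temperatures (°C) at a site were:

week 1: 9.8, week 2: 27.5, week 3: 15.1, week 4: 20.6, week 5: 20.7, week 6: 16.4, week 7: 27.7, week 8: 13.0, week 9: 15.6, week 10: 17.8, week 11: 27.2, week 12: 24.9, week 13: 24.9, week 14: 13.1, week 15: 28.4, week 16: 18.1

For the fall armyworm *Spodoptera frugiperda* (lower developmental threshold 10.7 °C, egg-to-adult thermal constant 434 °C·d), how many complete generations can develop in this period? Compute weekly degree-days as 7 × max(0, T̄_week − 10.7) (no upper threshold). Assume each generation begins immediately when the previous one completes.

Weekly DD (7 × max(0, T̄ − 10.7)): 0.0, 117.6, 30.8, 69.3, 70.0, 39.9, 119.0, 16.1, 34.3, 49.7, 115.5, 99.4, 99.4, 16.8, 123.9, 51.8.
Season total = 1053.5 DD.
Complete generations = ⌊1053.5 / 434⌋ = 2.

2 generations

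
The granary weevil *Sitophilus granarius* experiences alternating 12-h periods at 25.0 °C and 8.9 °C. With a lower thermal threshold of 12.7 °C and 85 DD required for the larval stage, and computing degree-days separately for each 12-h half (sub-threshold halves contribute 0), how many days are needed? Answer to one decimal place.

13.8 days

Day half: max(0, 25.0 − 12.7) × 0.5 = 12.3 × 0.5 = 6.15 DD.
Night half: max(0, 8.9 − 12.7) × 0.5 = 0.0 × 0.5 = 0.00 DD.
Per 24 h: 6.15 DD/day.
Duration = 85 / 6.15 = 13.821 ≈ 13.8 days.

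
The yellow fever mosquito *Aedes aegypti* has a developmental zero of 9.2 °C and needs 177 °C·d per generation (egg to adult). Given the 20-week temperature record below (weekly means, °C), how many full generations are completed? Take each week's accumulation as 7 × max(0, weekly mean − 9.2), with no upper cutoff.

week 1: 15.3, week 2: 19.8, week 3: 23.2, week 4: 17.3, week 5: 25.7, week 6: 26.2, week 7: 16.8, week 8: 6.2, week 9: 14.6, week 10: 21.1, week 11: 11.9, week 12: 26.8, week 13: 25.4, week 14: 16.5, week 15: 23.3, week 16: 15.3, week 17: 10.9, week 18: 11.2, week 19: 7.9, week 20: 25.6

7 generations

Weekly DD (7 × max(0, T̄ − 9.2)): 42.7, 74.2, 98.0, 56.7, 115.5, 119.0, 53.2, 0.0, 37.8, 83.3, 18.9, 123.2, 113.4, 51.1, 98.7, 42.7, 11.9, 14.0, 0.0, 114.8.
Season total = 1269.1 DD.
Complete generations = ⌊1269.1 / 177⌋ = 7.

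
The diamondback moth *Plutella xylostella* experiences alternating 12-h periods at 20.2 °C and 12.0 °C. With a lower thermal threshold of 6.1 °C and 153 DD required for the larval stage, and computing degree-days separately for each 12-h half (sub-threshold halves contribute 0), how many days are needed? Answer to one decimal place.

15.3 days

Day half: max(0, 20.2 − 6.1) × 0.5 = 14.1 × 0.5 = 7.05 DD.
Night half: max(0, 12.0 − 6.1) × 0.5 = 5.9 × 0.5 = 2.95 DD.
Per 24 h: 10.00 DD/day.
Duration = 153 / 10.00 = 15.300 ≈ 15.3 days.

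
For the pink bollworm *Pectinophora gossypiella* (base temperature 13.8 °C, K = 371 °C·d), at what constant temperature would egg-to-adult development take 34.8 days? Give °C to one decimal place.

Required daily accumulation = 371 / 34.8 = 10.661 DD/day.
T = T_base + 10.661 = 13.8 + 10.661 = 24.461 ≈ 24.5 °C.

24.5 °C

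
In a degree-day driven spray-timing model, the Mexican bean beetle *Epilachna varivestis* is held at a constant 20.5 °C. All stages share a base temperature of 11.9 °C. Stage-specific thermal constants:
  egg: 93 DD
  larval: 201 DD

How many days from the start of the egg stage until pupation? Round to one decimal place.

Daily accumulation at 20.5 °C = 20.5 − 11.9 = 8.6 DD/day.
Total K = 93 + 201 = 294 DD.
Total duration = 294 / 8.6 = 34.186 ≈ 34.2 days.

34.2 days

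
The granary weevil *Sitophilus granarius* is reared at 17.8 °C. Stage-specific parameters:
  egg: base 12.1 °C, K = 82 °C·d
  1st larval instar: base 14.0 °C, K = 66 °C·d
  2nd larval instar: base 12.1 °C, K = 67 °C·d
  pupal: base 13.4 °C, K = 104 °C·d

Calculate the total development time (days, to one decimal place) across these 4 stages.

egg: 82 / (17.8 − 12.1) = 82 / 5.7 = 14.386 d.
1st larval instar: 66 / (17.8 − 14.0) = 66 / 3.8 = 17.368 d.
2nd larval instar: 67 / (17.8 − 12.1) = 67 / 5.7 = 11.754 d.
pupal: 104 / (17.8 − 13.4) = 104 / 4.4 = 23.636 d.
Sum = 67.145 ≈ 67.1 days.

67.1 days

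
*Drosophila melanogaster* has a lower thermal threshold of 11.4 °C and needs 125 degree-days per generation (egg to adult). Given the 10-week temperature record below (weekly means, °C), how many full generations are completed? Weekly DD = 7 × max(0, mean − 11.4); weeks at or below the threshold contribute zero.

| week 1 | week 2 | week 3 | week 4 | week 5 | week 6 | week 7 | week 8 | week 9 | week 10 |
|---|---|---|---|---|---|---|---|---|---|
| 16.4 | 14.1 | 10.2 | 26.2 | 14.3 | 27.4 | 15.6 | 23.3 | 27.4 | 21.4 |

4 generations

Weekly DD (7 × max(0, T̄ − 11.4)): 35.0, 18.9, 0.0, 103.6, 20.3, 112.0, 29.4, 83.3, 112.0, 70.0.
Season total = 584.5 DD.
Complete generations = ⌊584.5 / 125⌋ = 4.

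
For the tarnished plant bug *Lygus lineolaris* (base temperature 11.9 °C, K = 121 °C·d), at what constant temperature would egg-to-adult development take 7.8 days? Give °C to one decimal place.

Required daily accumulation = 121 / 7.8 = 15.513 DD/day.
T = T_base + 15.513 = 11.9 + 15.513 = 27.413 ≈ 27.4 °C.

27.4 °C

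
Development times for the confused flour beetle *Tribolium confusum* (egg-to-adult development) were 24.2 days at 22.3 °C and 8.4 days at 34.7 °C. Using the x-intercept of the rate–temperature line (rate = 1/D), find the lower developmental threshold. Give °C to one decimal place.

15.7 °C

Under the model K = D·(T − T_b), so D₁·(T₁ − T_b) = D₂·(T₂ − T_b).
24.2·(22.3 − T_b) = 8.4·(34.7 − T_b)
T_b = (24.2·22.3 − 8.4·34.7) / (24.2 − 8.4) = 248.18 / 15.8 = 15.708 °C ≈ 15.7 °C.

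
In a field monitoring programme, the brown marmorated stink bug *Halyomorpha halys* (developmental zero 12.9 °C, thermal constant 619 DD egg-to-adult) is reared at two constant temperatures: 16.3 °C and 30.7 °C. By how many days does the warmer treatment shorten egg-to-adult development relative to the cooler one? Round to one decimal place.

At 16.3 °C: 619 / (16.3 − 12.9) = 619 / 3.4 = 182.059 d.
At 30.7 °C: 619 / (30.7 − 12.9) = 619 / 17.8 = 34.775 d.
Difference = |182.059 − 34.775| = 147.284 ≈ 147.3 days.

147.3 days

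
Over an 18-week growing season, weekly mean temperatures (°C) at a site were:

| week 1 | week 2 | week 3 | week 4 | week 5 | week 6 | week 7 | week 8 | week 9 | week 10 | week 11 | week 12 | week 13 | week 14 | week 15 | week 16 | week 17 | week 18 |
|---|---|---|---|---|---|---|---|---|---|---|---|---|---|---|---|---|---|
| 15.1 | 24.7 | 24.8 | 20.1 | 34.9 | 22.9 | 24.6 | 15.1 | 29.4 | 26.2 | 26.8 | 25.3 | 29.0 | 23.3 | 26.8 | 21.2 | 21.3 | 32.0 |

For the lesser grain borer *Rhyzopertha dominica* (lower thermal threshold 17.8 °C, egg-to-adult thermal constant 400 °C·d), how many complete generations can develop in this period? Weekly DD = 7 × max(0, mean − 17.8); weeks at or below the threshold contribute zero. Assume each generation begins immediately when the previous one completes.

Weekly DD (7 × max(0, T̄ − 17.8)): 0.0, 48.3, 49.0, 16.1, 119.7, 35.7, 47.6, 0.0, 81.2, 58.8, 63.0, 52.5, 78.4, 38.5, 63.0, 23.8, 24.5, 99.4.
Season total = 899.5 DD.
Complete generations = ⌊899.5 / 400⌋ = 2.

2 generations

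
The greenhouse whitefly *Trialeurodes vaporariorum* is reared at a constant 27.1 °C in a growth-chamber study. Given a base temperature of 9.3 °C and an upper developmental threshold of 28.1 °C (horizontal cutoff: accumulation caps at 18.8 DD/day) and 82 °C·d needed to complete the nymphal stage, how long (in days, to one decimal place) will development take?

Daily accumulation = 27.1 − 9.3 = 17.8 DD/day.
Duration = 82 / 17.8 = 4.607 ≈ 4.6 days.

4.6 days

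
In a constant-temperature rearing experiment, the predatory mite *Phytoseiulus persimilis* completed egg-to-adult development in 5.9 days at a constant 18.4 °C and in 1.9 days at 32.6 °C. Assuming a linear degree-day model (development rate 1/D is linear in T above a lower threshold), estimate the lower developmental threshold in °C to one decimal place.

Equal thermal constants: D₁(T₁ − T_b) = D₂(T₂ − T_b).
5.9·(18.4 − T_b) = 1.9·(32.6 − T_b)
T_b = (5.9·18.4 − 1.9·32.6) / (5.9 − 1.9) = 46.62 / 4.0 = 11.655 °C ≈ 11.7 °C.

11.7 °C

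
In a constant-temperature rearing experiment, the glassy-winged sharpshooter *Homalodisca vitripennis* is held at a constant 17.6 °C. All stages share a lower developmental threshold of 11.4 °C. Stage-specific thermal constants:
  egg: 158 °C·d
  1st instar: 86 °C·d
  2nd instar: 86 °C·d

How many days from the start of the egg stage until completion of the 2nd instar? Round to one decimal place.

53.2 days

Daily accumulation at 17.6 °C = 17.6 − 11.4 = 6.2 DD/day.
Total K = 158 + 86 + 86 = 330 DD.
Total duration = 330 / 6.2 = 53.226 ≈ 53.2 days.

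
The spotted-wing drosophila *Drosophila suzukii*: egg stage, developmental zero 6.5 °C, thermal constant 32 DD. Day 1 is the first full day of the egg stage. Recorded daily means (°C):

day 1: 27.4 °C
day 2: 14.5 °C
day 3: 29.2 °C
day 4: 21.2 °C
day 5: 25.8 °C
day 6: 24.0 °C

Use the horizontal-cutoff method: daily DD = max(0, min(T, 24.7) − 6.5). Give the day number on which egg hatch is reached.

day 3

Daily DD above 6.5 °C (capped at 18.2): 18.2, 8.0, 18.2, 14.7, 18.2, 17.5.
Cumulative: 18.2, 26.2, 44.4, 59.1, 77.3, 94.8.
The total first reaches 32 DD on day 3.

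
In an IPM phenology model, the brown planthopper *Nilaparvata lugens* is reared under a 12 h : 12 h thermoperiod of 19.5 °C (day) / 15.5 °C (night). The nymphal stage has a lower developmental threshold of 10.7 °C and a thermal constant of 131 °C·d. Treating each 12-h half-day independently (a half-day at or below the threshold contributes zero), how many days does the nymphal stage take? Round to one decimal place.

Day half: max(0, 19.5 − 10.7) × 0.5 = 8.8 × 0.5 = 4.40 DD.
Night half: max(0, 15.5 − 10.7) × 0.5 = 4.8 × 0.5 = 2.40 DD.
Per 24 h: 6.80 DD/day.
Duration = 131 / 6.80 = 19.265 ≈ 19.3 days.

19.3 days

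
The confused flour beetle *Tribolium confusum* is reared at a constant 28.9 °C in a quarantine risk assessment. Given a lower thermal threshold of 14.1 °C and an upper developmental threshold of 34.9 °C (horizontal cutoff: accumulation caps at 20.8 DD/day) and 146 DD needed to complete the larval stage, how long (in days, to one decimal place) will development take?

9.9 days

Daily accumulation = 28.9 − 14.1 = 14.8 DD/day.
Duration = 146 / 14.8 = 9.865 ≈ 9.9 days.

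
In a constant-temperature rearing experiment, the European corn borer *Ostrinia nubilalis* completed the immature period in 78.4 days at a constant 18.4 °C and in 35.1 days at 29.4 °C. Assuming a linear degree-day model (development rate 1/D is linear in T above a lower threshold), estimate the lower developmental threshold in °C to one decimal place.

Under the model K = D·(T − T_b), so D₁·(T₁ − T_b) = D₂·(T₂ − T_b).
78.4·(18.4 − T_b) = 35.1·(29.4 − T_b)
T_b = (78.4·18.4 − 35.1·29.4) / (78.4 − 35.1) = 410.62 / 43.3 = 9.483 °C ≈ 9.5 °C.

9.5 °C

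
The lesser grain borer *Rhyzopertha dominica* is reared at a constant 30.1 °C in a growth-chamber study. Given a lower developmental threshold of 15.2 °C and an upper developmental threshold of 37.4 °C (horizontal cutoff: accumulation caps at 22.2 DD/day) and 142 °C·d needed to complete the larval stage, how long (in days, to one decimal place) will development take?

Daily accumulation = 30.1 − 15.2 = 14.9 DD/day.
Duration = 142 / 14.9 = 9.530 ≈ 9.5 days.

9.5 days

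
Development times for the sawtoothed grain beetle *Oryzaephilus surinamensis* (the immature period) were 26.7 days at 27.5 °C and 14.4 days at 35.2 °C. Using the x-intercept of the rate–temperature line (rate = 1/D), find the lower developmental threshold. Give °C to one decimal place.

Under the model K = D·(T − T_b), so D₁·(T₁ − T_b) = D₂·(T₂ − T_b).
26.7·(27.5 − T_b) = 14.4·(35.2 − T_b)
T_b = (26.7·27.5 − 14.4·35.2) / (26.7 − 14.4) = 227.37 / 12.3 = 18.485 °C ≈ 18.5 °C.

18.5 °C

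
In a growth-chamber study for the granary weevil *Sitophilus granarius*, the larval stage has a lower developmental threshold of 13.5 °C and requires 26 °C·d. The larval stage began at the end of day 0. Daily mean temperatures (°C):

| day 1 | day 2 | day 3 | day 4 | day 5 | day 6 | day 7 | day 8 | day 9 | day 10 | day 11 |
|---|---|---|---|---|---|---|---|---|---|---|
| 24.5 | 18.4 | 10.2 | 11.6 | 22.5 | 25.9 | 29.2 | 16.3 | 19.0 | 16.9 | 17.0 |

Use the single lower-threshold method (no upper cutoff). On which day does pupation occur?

Daily DD above 13.5 °C: 11.0, 4.9, 0.0, 0.0, 9.0, 12.4, 15.7, 2.8, 5.5, 3.4, 3.5.
Cumulative: 11.0, 15.9, 15.9, 15.9, 24.9, 37.3, 53.0, 55.8, 61.3, 64.7, 68.2.
The total first reaches 26 DD on day 6.

day 6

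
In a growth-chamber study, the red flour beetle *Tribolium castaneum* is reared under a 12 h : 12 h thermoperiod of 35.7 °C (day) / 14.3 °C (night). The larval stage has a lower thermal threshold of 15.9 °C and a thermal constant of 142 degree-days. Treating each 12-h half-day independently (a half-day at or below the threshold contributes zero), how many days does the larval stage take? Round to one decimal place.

Day half: max(0, 35.7 − 15.9) × 0.5 = 19.8 × 0.5 = 9.90 DD.
Night half: max(0, 14.3 − 15.9) × 0.5 = 0.0 × 0.5 = 0.00 DD.
Per 24 h: 9.90 DD/day.
Duration = 142 / 9.90 = 14.343 ≈ 14.3 days.

14.3 days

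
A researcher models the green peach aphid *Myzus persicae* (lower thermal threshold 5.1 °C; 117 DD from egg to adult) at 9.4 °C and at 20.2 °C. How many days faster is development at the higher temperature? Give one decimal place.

19.5 days

At 9.4 °C: 117 / (9.4 − 5.1) = 117 / 4.3 = 27.209 d.
At 20.2 °C: 117 / (20.2 − 5.1) = 117 / 15.1 = 7.748 d.
Difference = |27.209 − 7.748| = 19.461 ≈ 19.5 days.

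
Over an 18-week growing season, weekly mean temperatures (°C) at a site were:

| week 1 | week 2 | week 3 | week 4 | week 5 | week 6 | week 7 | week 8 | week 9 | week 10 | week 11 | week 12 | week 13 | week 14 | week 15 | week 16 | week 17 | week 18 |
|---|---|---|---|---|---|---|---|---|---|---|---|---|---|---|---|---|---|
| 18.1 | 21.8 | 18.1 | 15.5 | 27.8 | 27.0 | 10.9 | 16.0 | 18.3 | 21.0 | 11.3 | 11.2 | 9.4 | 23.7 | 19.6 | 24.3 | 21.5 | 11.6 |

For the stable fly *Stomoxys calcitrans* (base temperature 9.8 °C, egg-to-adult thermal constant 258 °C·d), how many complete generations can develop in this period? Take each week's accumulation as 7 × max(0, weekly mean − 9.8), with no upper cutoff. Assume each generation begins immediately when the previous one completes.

4 generations

Weekly DD (7 × max(0, T̄ − 9.8)): 58.1, 84.0, 58.1, 39.9, 126.0, 120.4, 7.7, 43.4, 59.5, 78.4, 10.5, 9.8, 0.0, 97.3, 68.6, 101.5, 81.9, 12.6.
Season total = 1057.7 DD.
Complete generations = ⌊1057.7 / 258⌋ = 4.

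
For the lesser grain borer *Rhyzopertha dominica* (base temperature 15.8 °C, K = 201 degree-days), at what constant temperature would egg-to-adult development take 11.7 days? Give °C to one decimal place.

Required daily accumulation = 201 / 11.7 = 17.179 DD/day.
T = T_base + 17.179 = 15.8 + 17.179 = 32.979 ≈ 33.0 °C.

33.0 °C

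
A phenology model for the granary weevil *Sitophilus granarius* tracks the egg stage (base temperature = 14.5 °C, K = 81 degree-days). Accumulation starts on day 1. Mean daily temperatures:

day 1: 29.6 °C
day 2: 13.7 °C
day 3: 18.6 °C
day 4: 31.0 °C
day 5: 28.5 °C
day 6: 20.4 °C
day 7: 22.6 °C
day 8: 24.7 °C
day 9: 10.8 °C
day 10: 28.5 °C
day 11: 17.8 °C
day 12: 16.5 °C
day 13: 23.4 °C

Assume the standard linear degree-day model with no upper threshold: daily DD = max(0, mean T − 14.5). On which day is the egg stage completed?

day 10

Daily DD above 14.5 °C: 15.1, 0.0, 4.1, 16.5, 14.0, 5.9, 8.1, 10.2, 0.0, 14.0, 3.3, 2.0, 8.9.
Cumulative: 15.1, 15.1, 19.2, 35.7, 49.7, 55.6, 63.7, 73.9, 73.9, 87.9, 91.2, 93.2, 102.1.
The total first reaches 81 DD on day 10.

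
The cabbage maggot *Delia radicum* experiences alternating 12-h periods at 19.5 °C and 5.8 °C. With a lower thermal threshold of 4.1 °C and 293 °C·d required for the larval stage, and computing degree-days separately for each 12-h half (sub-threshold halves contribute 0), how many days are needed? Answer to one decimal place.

Day half: max(0, 19.5 − 4.1) × 0.5 = 15.4 × 0.5 = 7.70 DD.
Night half: max(0, 5.8 − 4.1) × 0.5 = 1.7 × 0.5 = 0.85 DD.
Per 24 h: 8.55 DD/day.
Duration = 293 / 8.55 = 34.269 ≈ 34.3 days.

34.3 days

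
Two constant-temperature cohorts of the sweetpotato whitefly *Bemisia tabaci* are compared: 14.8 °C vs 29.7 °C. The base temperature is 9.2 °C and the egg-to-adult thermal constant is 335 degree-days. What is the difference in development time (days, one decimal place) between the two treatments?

At 14.8 °C: 335 / (14.8 − 9.2) = 335 / 5.6 = 59.821 d.
At 29.7 °C: 335 / (29.7 − 9.2) = 335 / 20.5 = 16.341 d.
Difference = |59.821 − 16.341| = 43.480 ≈ 43.5 days.

43.5 days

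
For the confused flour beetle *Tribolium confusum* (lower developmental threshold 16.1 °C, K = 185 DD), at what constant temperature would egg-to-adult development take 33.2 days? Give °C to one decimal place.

21.7 °C

Required daily accumulation = 185 / 33.2 = 5.572 DD/day.
T = T_base + 5.572 = 16.1 + 5.572 = 21.672 ≈ 21.7 °C.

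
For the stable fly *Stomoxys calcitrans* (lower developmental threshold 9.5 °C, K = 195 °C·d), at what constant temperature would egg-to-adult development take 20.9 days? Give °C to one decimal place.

Required daily accumulation = 195 / 20.9 = 9.330 DD/day.
T = T_base + 9.330 = 9.5 + 9.330 = 18.830 ≈ 18.8 °C.

18.8 °C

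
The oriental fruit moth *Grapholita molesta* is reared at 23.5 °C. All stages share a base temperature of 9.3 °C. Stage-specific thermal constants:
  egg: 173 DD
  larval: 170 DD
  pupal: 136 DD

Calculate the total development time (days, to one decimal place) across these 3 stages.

33.7 days

Daily accumulation at 23.5 °C = 23.5 − 9.3 = 14.2 DD/day.
Total K = 173 + 170 + 136 = 479 DD.
Total duration = 479 / 14.2 = 33.732 ≈ 33.7 days.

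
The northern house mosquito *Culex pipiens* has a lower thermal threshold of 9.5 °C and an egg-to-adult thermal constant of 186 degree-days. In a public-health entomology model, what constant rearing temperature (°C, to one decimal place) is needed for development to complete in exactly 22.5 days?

17.8 °C

Required daily accumulation = 186 / 22.5 = 8.267 DD/day.
T = T_base + 8.267 = 9.5 + 8.267 = 17.767 ≈ 17.8 °C.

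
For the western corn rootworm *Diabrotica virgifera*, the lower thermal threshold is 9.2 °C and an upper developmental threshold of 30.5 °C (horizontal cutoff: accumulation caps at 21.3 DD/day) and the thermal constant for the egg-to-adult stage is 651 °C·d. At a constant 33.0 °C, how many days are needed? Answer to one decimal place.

Temperature 33.0 °C exceeds the upper threshold, so daily accumulation caps at 30.5 − 9.2 = 21.3 DD/day.
Duration = 651 / 21.3 = 30.563 ≈ 30.6 days.

30.6 days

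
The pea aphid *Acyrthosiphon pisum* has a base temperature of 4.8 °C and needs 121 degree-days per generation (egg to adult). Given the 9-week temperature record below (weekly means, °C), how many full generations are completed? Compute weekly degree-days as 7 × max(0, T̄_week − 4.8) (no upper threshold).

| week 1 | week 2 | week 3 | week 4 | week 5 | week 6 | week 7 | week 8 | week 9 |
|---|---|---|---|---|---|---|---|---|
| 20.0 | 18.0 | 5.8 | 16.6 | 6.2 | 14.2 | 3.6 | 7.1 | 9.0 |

Weekly DD (7 × max(0, T̄ − 4.8)): 106.4, 92.4, 7.0, 82.6, 9.8, 65.8, 0.0, 16.1, 29.4.
Season total = 409.5 DD.
Complete generations = ⌊409.5 / 121⌋ = 3.

3 generations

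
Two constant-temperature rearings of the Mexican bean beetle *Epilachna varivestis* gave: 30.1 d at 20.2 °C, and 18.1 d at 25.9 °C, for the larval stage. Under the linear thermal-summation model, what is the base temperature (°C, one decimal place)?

Equal thermal constants: D₁(T₁ − T_b) = D₂(T₂ − T_b).
30.1·(20.2 − T_b) = 18.1·(25.9 − T_b)
T_b = (30.1·20.2 − 18.1·25.9) / (30.1 − 18.1) = 139.23 / 12.0 = 11.602 °C ≈ 11.6 °C.

11.6 °C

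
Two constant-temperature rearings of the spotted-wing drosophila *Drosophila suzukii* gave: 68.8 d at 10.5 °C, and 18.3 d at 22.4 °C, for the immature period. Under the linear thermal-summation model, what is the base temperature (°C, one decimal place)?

6.2 °C

Under the model K = D·(T − T_b), so D₁·(T₁ − T_b) = D₂·(T₂ − T_b).
68.8·(10.5 − T_b) = 18.3·(22.4 − T_b)
T_b = (68.8·10.5 − 18.3·22.4) / (68.8 − 18.3) = 312.48 / 50.5 = 6.188 °C ≈ 6.2 °C.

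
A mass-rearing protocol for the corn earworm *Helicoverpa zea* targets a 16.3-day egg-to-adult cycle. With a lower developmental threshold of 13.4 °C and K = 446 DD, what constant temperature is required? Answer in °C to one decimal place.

40.8 °C

Required daily accumulation = 446 / 16.3 = 27.362 DD/day.
T = T_base + 27.362 = 13.4 + 27.362 = 40.762 ≈ 40.8 °C.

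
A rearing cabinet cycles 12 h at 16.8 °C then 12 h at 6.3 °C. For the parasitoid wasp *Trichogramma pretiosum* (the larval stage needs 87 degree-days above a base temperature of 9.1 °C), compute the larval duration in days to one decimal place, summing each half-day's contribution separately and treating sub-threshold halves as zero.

22.6 days

Day half: max(0, 16.8 − 9.1) × 0.5 = 7.7 × 0.5 = 3.85 DD.
Night half: max(0, 6.3 − 9.1) × 0.5 = 0.0 × 0.5 = 0.00 DD.
Per 24 h: 3.85 DD/day.
Duration = 87 / 3.85 = 22.597 ≈ 22.6 days.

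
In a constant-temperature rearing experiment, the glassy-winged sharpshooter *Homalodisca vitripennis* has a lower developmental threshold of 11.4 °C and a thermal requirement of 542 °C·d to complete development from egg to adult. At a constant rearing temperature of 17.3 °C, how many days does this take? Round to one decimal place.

Daily accumulation = 17.3 − 11.4 = 5.9 DD/day.
Duration = 542 / 5.9 = 91.864 ≈ 91.9 days.

91.9 days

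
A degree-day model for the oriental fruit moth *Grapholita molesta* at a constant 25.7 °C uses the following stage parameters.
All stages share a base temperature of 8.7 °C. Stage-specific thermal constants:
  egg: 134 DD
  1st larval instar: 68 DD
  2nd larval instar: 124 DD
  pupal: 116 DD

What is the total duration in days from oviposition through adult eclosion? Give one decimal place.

Daily accumulation at 25.7 °C = 25.7 − 8.7 = 17.0 DD/day.
Total K = 134 + 68 + 124 + 116 = 442 DD.
Total duration = 442 / 17.0 = 26.000 ≈ 26.0 days.

26.0 days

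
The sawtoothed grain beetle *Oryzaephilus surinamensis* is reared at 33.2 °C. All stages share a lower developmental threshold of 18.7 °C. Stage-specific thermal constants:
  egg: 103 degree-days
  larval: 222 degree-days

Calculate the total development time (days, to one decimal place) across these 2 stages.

Daily accumulation at 33.2 °C = 33.2 − 18.7 = 14.5 DD/day.
Total K = 103 + 222 = 325 DD.
Total duration = 325 / 14.5 = 22.414 ≈ 22.4 days.

22.4 days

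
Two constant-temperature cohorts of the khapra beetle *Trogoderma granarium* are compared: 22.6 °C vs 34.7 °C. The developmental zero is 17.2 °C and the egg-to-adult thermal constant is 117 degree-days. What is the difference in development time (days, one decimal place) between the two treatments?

15.0 days

At 22.6 °C: 117 / (22.6 − 17.2) = 117 / 5.4 = 21.667 d.
At 34.7 °C: 117 / (34.7 − 17.2) = 117 / 17.5 = 6.686 d.
Difference = |21.667 − 6.686| = 14.981 ≈ 15.0 days.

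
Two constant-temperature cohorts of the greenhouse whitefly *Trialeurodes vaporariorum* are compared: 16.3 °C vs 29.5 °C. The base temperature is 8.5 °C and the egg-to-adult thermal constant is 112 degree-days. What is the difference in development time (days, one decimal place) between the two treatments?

At 16.3 °C: 112 / (16.3 − 8.5) = 112 / 7.8 = 14.359 d.
At 29.5 °C: 112 / (29.5 − 8.5) = 112 / 21.0 = 5.333 d.
Difference = |14.359 − 5.333| = 9.026 ≈ 9.0 days.

9.0 days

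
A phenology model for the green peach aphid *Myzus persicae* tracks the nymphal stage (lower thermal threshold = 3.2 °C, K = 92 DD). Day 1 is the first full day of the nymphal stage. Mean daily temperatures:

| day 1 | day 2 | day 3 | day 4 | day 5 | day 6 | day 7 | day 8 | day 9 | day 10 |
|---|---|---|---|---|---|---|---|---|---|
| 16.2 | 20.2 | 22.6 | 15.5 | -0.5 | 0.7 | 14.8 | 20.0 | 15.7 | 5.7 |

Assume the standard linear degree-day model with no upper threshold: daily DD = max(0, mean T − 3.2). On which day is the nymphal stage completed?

day 9

Daily DD above 3.2 °C: 13.0, 17.0, 19.4, 12.3, 0.0, 0.0, 11.6, 16.8, 12.5, 2.5.
Cumulative: 13.0, 30.0, 49.4, 61.7, 61.7, 61.7, 73.3, 90.1, 102.6, 105.1.
The total first reaches 92 DD on day 9.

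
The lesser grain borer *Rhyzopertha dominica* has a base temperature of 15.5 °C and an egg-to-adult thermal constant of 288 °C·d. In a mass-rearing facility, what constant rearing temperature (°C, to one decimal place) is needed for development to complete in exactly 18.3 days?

31.2 °C

Required daily accumulation = 288 / 18.3 = 15.738 DD/day.
T = T_base + 15.738 = 15.5 + 15.738 = 31.238 ≈ 31.2 °C.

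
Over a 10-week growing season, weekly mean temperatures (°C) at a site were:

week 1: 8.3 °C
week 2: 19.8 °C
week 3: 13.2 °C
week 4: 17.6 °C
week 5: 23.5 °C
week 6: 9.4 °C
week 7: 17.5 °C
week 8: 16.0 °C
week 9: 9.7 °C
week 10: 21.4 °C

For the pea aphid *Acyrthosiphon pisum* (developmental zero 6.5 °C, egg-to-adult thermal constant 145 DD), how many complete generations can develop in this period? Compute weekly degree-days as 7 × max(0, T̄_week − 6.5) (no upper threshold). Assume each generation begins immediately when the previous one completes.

4 generations

Weekly DD (7 × max(0, T̄ − 6.5)): 12.6, 93.1, 46.9, 77.7, 119.0, 20.3, 77.0, 66.5, 22.4, 104.3.
Season total = 639.8 DD.
Complete generations = ⌊639.8 / 145⌋ = 4.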